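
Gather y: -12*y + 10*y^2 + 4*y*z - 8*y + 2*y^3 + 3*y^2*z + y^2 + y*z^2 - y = 2*y^3 + y^2*(3*z + 11) + y*(z^2 + 4*z - 21)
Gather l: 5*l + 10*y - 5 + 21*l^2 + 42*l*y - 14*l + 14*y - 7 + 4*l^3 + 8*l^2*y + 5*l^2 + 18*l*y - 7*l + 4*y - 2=4*l^3 + l^2*(8*y + 26) + l*(60*y - 16) + 28*y - 14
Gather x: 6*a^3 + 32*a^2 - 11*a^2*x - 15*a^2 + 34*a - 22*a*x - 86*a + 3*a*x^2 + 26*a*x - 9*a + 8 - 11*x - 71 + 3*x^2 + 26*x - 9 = 6*a^3 + 17*a^2 - 61*a + x^2*(3*a + 3) + x*(-11*a^2 + 4*a + 15) - 72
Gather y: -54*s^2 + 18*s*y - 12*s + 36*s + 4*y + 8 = -54*s^2 + 24*s + y*(18*s + 4) + 8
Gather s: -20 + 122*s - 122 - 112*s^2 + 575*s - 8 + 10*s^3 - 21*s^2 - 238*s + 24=10*s^3 - 133*s^2 + 459*s - 126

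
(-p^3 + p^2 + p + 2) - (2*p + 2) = -p^3 + p^2 - p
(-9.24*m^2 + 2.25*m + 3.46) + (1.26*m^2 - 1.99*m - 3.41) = -7.98*m^2 + 0.26*m + 0.0499999999999998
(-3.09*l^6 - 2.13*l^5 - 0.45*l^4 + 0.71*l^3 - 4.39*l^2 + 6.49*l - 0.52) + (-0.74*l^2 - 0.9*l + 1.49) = -3.09*l^6 - 2.13*l^5 - 0.45*l^4 + 0.71*l^3 - 5.13*l^2 + 5.59*l + 0.97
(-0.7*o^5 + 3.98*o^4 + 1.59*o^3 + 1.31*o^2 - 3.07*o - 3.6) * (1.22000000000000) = -0.854*o^5 + 4.8556*o^4 + 1.9398*o^3 + 1.5982*o^2 - 3.7454*o - 4.392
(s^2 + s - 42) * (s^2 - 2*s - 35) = s^4 - s^3 - 79*s^2 + 49*s + 1470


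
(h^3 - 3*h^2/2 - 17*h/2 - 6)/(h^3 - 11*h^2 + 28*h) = (2*h^2 + 5*h + 3)/(2*h*(h - 7))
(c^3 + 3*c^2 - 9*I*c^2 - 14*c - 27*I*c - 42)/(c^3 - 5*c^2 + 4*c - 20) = (c^2 + c*(3 - 7*I) - 21*I)/(c^2 + c*(-5 + 2*I) - 10*I)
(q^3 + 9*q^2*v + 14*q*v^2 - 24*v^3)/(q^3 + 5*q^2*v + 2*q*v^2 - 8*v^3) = (q + 6*v)/(q + 2*v)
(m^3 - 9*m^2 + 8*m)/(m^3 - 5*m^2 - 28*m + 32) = m/(m + 4)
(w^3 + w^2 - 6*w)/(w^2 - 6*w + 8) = w*(w + 3)/(w - 4)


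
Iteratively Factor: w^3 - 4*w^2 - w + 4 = (w - 1)*(w^2 - 3*w - 4) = (w - 4)*(w - 1)*(w + 1)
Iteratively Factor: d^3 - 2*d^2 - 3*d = (d + 1)*(d^2 - 3*d) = d*(d + 1)*(d - 3)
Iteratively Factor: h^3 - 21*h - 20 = (h + 4)*(h^2 - 4*h - 5) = (h - 5)*(h + 4)*(h + 1)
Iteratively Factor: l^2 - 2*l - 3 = (l - 3)*(l + 1)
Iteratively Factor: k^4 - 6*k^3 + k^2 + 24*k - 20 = (k - 2)*(k^3 - 4*k^2 - 7*k + 10) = (k - 5)*(k - 2)*(k^2 + k - 2) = (k - 5)*(k - 2)*(k + 2)*(k - 1)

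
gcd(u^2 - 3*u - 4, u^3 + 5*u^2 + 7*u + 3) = u + 1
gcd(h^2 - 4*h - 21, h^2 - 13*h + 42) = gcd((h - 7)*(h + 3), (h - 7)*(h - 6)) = h - 7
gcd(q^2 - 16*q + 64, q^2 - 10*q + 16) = q - 8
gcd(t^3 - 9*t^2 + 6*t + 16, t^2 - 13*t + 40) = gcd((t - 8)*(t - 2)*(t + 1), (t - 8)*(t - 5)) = t - 8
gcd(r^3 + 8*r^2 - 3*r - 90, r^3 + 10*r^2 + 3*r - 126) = r^2 + 3*r - 18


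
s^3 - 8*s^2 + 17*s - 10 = (s - 5)*(s - 2)*(s - 1)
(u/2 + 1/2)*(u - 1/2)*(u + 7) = u^3/2 + 15*u^2/4 + 3*u/2 - 7/4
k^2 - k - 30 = (k - 6)*(k + 5)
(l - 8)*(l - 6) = l^2 - 14*l + 48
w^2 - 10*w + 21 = (w - 7)*(w - 3)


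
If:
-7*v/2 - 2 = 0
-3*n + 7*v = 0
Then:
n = -4/3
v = -4/7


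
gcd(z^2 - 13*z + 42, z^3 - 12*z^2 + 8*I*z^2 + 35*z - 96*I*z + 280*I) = z - 7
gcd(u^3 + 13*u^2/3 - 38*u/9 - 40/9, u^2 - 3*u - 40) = u + 5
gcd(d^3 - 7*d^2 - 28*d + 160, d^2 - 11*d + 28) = d - 4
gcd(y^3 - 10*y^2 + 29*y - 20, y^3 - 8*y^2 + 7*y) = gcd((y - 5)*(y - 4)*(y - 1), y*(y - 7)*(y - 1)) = y - 1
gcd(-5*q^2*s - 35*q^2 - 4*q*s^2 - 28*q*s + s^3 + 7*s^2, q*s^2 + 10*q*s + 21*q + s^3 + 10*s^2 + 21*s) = q*s + 7*q + s^2 + 7*s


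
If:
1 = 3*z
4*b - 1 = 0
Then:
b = 1/4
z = 1/3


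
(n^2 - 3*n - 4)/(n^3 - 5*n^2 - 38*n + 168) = (n + 1)/(n^2 - n - 42)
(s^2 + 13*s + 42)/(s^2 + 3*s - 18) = (s + 7)/(s - 3)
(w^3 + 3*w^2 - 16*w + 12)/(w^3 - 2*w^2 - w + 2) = (w + 6)/(w + 1)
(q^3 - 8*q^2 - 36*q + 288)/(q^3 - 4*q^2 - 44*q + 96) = (q - 6)/(q - 2)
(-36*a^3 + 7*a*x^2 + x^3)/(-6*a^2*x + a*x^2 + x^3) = (6*a + x)/x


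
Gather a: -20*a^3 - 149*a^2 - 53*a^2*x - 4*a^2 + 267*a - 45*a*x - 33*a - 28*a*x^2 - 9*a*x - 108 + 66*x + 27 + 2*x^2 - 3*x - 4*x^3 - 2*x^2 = -20*a^3 + a^2*(-53*x - 153) + a*(-28*x^2 - 54*x + 234) - 4*x^3 + 63*x - 81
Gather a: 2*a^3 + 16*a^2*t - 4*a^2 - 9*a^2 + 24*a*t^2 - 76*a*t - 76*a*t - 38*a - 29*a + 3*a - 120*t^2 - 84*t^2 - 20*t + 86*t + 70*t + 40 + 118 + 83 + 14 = 2*a^3 + a^2*(16*t - 13) + a*(24*t^2 - 152*t - 64) - 204*t^2 + 136*t + 255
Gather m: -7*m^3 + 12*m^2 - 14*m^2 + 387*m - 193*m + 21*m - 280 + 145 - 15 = -7*m^3 - 2*m^2 + 215*m - 150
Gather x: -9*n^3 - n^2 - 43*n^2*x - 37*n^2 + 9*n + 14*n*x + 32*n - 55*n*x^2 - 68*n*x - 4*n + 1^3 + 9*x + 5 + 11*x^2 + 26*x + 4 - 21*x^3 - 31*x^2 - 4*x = -9*n^3 - 38*n^2 + 37*n - 21*x^3 + x^2*(-55*n - 20) + x*(-43*n^2 - 54*n + 31) + 10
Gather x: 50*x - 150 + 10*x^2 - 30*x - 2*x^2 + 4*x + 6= 8*x^2 + 24*x - 144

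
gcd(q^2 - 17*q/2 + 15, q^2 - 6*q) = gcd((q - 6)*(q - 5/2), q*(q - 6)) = q - 6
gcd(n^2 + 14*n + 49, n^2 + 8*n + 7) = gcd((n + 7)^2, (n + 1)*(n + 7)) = n + 7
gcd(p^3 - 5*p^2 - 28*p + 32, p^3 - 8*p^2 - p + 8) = p^2 - 9*p + 8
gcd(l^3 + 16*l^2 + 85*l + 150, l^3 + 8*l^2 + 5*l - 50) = l^2 + 10*l + 25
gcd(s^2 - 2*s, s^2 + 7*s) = s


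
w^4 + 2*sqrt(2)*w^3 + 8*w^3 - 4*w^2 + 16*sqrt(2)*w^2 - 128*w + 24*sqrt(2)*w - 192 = (w + 2)*(w + 6)*(w - 2*sqrt(2))*(w + 4*sqrt(2))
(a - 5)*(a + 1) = a^2 - 4*a - 5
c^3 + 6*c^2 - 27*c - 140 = (c - 5)*(c + 4)*(c + 7)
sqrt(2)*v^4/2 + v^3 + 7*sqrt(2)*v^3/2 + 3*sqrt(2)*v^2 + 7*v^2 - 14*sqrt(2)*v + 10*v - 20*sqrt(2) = (v + 5)*(v - sqrt(2))*(v + 2*sqrt(2))*(sqrt(2)*v/2 + sqrt(2))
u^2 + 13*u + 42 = (u + 6)*(u + 7)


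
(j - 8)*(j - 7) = j^2 - 15*j + 56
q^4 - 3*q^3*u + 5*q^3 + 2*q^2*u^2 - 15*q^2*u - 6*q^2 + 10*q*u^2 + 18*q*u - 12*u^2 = (q - 1)*(q + 6)*(q - 2*u)*(q - u)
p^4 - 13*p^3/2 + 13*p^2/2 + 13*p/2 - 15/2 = (p - 5)*(p - 3/2)*(p - 1)*(p + 1)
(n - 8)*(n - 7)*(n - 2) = n^3 - 17*n^2 + 86*n - 112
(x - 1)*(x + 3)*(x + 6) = x^3 + 8*x^2 + 9*x - 18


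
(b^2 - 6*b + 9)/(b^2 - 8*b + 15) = (b - 3)/(b - 5)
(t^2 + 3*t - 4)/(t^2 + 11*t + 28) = (t - 1)/(t + 7)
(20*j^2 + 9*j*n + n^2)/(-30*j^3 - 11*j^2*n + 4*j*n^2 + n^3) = (-4*j - n)/(6*j^2 + j*n - n^2)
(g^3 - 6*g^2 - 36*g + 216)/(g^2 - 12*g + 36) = g + 6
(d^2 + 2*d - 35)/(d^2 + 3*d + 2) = (d^2 + 2*d - 35)/(d^2 + 3*d + 2)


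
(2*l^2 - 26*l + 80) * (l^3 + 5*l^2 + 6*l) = 2*l^5 - 16*l^4 - 38*l^3 + 244*l^2 + 480*l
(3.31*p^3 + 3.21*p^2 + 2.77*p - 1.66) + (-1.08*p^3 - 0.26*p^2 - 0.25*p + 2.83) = 2.23*p^3 + 2.95*p^2 + 2.52*p + 1.17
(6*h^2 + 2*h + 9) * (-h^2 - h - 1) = -6*h^4 - 8*h^3 - 17*h^2 - 11*h - 9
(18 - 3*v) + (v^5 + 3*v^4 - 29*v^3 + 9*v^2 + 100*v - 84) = v^5 + 3*v^4 - 29*v^3 + 9*v^2 + 97*v - 66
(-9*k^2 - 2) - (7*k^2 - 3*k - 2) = -16*k^2 + 3*k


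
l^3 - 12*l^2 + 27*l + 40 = (l - 8)*(l - 5)*(l + 1)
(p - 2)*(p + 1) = p^2 - p - 2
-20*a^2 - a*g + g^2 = (-5*a + g)*(4*a + g)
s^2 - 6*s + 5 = (s - 5)*(s - 1)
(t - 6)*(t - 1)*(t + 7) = t^3 - 43*t + 42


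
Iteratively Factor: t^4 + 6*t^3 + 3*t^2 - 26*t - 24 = (t + 1)*(t^3 + 5*t^2 - 2*t - 24) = (t - 2)*(t + 1)*(t^2 + 7*t + 12) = (t - 2)*(t + 1)*(t + 3)*(t + 4)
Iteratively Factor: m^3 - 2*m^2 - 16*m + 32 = (m - 2)*(m^2 - 16) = (m - 4)*(m - 2)*(m + 4)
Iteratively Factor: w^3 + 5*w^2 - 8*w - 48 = (w + 4)*(w^2 + w - 12) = (w - 3)*(w + 4)*(w + 4)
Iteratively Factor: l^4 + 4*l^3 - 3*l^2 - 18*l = (l)*(l^3 + 4*l^2 - 3*l - 18) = l*(l + 3)*(l^2 + l - 6) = l*(l - 2)*(l + 3)*(l + 3)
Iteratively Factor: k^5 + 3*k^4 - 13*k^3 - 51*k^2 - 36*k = (k + 1)*(k^4 + 2*k^3 - 15*k^2 - 36*k) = k*(k + 1)*(k^3 + 2*k^2 - 15*k - 36) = k*(k + 1)*(k + 3)*(k^2 - k - 12) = k*(k - 4)*(k + 1)*(k + 3)*(k + 3)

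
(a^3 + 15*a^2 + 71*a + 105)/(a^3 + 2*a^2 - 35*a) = (a^2 + 8*a + 15)/(a*(a - 5))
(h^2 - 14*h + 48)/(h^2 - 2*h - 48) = (h - 6)/(h + 6)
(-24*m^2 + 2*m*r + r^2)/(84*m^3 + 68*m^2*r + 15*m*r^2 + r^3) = (-4*m + r)/(14*m^2 + 9*m*r + r^2)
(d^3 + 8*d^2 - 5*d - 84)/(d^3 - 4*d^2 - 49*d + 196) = (d^2 + d - 12)/(d^2 - 11*d + 28)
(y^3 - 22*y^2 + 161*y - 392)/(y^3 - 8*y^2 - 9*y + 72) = (y^2 - 14*y + 49)/(y^2 - 9)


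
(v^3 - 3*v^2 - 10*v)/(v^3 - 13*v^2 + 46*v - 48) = v*(v^2 - 3*v - 10)/(v^3 - 13*v^2 + 46*v - 48)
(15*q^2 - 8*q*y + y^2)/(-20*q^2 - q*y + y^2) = (-3*q + y)/(4*q + y)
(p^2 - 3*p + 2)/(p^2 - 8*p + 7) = (p - 2)/(p - 7)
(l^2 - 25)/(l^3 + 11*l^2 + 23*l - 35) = (l - 5)/(l^2 + 6*l - 7)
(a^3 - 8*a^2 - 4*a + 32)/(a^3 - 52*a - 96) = (a - 2)/(a + 6)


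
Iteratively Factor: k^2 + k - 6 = (k - 2)*(k + 3)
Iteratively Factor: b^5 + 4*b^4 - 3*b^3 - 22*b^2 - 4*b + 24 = (b - 1)*(b^4 + 5*b^3 + 2*b^2 - 20*b - 24) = (b - 2)*(b - 1)*(b^3 + 7*b^2 + 16*b + 12) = (b - 2)*(b - 1)*(b + 2)*(b^2 + 5*b + 6) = (b - 2)*(b - 1)*(b + 2)^2*(b + 3)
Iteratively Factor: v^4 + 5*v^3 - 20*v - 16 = (v + 1)*(v^3 + 4*v^2 - 4*v - 16) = (v - 2)*(v + 1)*(v^2 + 6*v + 8) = (v - 2)*(v + 1)*(v + 2)*(v + 4)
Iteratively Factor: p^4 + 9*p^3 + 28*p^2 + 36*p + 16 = (p + 1)*(p^3 + 8*p^2 + 20*p + 16) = (p + 1)*(p + 2)*(p^2 + 6*p + 8) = (p + 1)*(p + 2)*(p + 4)*(p + 2)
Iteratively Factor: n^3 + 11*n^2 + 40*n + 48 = (n + 3)*(n^2 + 8*n + 16) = (n + 3)*(n + 4)*(n + 4)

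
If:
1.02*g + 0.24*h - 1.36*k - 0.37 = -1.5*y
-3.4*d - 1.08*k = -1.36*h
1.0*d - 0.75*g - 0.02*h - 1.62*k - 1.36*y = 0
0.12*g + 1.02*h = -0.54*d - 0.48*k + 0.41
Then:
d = 0.0847955322409354*y + 0.136845635432744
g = 0.244724823296686 - 1.58436391894552*y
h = 0.167730915475166*y + 0.316123669255935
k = -0.0557321894194018*y - 0.032728676188203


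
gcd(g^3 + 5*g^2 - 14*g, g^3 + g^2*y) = g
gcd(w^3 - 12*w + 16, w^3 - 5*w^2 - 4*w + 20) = w - 2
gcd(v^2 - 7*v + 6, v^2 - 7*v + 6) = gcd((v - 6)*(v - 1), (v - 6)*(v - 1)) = v^2 - 7*v + 6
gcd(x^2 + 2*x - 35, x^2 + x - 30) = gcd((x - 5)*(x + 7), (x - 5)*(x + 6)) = x - 5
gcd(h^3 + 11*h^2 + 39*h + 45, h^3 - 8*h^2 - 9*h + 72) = h + 3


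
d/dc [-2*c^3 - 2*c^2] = 2*c*(-3*c - 2)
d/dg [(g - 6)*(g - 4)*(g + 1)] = 3*g^2 - 18*g + 14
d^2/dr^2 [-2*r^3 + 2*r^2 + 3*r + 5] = 4 - 12*r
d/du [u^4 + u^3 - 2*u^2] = u*(4*u^2 + 3*u - 4)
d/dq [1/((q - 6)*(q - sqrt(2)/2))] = 2*((6 - q)*(2*q - sqrt(2))^2 + 2*(-2*q + sqrt(2))*(q - 6)^2)/((q - 6)^3*(2*q - sqrt(2))^3)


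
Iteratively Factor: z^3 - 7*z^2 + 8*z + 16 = (z - 4)*(z^2 - 3*z - 4) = (z - 4)^2*(z + 1)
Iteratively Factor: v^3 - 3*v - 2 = (v + 1)*(v^2 - v - 2) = (v + 1)^2*(v - 2)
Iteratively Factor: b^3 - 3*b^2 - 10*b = (b)*(b^2 - 3*b - 10) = b*(b + 2)*(b - 5)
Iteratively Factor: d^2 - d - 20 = (d + 4)*(d - 5)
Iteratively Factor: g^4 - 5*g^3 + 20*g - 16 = (g - 2)*(g^3 - 3*g^2 - 6*g + 8) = (g - 2)*(g - 1)*(g^2 - 2*g - 8) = (g - 4)*(g - 2)*(g - 1)*(g + 2)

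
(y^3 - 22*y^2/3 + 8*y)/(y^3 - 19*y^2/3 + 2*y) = (3*y - 4)/(3*y - 1)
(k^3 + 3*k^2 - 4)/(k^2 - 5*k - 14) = (k^2 + k - 2)/(k - 7)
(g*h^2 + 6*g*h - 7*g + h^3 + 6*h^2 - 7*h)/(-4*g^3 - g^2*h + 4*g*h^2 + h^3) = (-h^2 - 6*h + 7)/(4*g^2 - 3*g*h - h^2)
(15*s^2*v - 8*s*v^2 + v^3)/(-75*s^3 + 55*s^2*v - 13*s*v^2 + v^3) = -v/(5*s - v)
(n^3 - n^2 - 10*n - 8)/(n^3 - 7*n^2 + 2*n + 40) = (n + 1)/(n - 5)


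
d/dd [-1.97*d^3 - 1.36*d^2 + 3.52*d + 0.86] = -5.91*d^2 - 2.72*d + 3.52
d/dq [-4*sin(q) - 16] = -4*cos(q)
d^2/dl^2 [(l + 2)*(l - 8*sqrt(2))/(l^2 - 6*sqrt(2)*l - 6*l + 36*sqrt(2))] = 4*(-sqrt(2)*l^3 + 4*l^3 - 78*sqrt(2)*l^2 + 36*sqrt(2)*l + 1152*l - 2376*sqrt(2) - 576)/(l^6 - 18*sqrt(2)*l^5 - 18*l^5 + 324*l^4 + 324*sqrt(2)*l^4 - 4104*l^3 - 2376*sqrt(2)*l^3 + 11664*sqrt(2)*l^2 + 23328*l^2 - 46656*sqrt(2)*l - 46656*l + 93312*sqrt(2))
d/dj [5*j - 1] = 5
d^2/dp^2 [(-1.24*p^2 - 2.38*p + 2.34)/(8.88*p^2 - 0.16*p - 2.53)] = (-378.870528*p^3 + 939.96576*p^2 - 340.768224*p + 91.315176)/(700.227072*p^6 - 37.850112*p^5 - 597.822912*p^4 + 21.563648*p^3 + 170.325672*p^2 - 3.072432*p - 16.194277)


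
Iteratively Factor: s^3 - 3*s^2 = (s)*(s^2 - 3*s) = s*(s - 3)*(s)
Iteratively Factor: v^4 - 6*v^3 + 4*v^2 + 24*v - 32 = (v + 2)*(v^3 - 8*v^2 + 20*v - 16) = (v - 2)*(v + 2)*(v^2 - 6*v + 8) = (v - 2)^2*(v + 2)*(v - 4)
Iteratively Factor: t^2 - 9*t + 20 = (t - 5)*(t - 4)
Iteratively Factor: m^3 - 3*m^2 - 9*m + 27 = (m - 3)*(m^2 - 9) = (m - 3)*(m + 3)*(m - 3)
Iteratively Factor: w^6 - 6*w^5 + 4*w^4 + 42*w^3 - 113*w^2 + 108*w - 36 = (w - 2)*(w^5 - 4*w^4 - 4*w^3 + 34*w^2 - 45*w + 18) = (w - 3)*(w - 2)*(w^4 - w^3 - 7*w^2 + 13*w - 6) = (w - 3)*(w - 2)*(w - 1)*(w^3 - 7*w + 6) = (w - 3)*(w - 2)^2*(w - 1)*(w^2 + 2*w - 3) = (w - 3)*(w - 2)^2*(w - 1)^2*(w + 3)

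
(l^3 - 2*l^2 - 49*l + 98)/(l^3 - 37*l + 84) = (l^2 - 9*l + 14)/(l^2 - 7*l + 12)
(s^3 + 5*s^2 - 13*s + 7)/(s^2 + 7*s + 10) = (s^3 + 5*s^2 - 13*s + 7)/(s^2 + 7*s + 10)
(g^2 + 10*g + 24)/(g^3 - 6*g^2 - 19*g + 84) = (g + 6)/(g^2 - 10*g + 21)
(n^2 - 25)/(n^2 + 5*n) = (n - 5)/n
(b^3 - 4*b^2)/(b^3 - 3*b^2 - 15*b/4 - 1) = 4*b^2/(4*b^2 + 4*b + 1)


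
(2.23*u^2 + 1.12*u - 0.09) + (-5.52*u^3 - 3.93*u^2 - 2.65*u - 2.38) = -5.52*u^3 - 1.7*u^2 - 1.53*u - 2.47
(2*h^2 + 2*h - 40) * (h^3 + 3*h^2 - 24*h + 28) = 2*h^5 + 8*h^4 - 82*h^3 - 112*h^2 + 1016*h - 1120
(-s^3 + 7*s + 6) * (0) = 0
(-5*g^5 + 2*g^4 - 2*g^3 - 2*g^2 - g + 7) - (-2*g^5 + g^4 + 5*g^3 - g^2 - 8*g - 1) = -3*g^5 + g^4 - 7*g^3 - g^2 + 7*g + 8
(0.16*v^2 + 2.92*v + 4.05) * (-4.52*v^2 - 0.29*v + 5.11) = -0.7232*v^4 - 13.2448*v^3 - 18.3352*v^2 + 13.7467*v + 20.6955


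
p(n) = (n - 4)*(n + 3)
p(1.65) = -10.93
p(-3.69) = 5.31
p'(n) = 2*n - 1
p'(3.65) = 6.30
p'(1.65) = 2.30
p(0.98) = -12.02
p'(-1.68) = -4.36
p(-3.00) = 0.00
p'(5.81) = 10.62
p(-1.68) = -7.50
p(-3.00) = 0.00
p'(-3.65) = -8.30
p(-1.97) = -6.15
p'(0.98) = 0.96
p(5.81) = 15.95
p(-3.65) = 4.97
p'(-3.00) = -7.00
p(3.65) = -2.33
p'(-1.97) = -4.94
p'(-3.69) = -8.38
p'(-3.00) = -7.00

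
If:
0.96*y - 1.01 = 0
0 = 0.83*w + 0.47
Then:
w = -0.57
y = 1.05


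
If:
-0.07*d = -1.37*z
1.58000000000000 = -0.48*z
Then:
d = -64.42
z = -3.29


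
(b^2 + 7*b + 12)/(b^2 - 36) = (b^2 + 7*b + 12)/(b^2 - 36)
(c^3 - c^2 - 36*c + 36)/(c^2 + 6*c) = c - 7 + 6/c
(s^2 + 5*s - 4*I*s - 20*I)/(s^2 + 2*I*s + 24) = (s + 5)/(s + 6*I)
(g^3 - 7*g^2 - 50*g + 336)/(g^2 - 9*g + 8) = (g^2 + g - 42)/(g - 1)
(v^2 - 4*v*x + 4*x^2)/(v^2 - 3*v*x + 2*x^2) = (-v + 2*x)/(-v + x)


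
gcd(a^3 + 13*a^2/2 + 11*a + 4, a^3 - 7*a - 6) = a + 2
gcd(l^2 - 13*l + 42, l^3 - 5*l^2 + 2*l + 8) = 1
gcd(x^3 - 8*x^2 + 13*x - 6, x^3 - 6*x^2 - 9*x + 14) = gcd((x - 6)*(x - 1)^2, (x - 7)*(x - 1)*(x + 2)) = x - 1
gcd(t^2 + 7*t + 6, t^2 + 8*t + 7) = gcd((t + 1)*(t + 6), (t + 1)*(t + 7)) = t + 1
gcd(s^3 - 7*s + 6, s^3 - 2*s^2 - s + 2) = s^2 - 3*s + 2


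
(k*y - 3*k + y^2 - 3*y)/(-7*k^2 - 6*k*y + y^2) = (y - 3)/(-7*k + y)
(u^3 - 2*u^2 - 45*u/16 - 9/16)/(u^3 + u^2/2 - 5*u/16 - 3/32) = 2*(u - 3)/(2*u - 1)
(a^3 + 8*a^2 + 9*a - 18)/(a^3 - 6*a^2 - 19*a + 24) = (a + 6)/(a - 8)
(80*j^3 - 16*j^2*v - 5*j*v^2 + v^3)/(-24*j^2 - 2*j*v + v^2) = (20*j^2 - 9*j*v + v^2)/(-6*j + v)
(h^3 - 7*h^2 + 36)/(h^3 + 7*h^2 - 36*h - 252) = (h^2 - h - 6)/(h^2 + 13*h + 42)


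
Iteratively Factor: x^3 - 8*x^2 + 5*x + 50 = (x - 5)*(x^2 - 3*x - 10) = (x - 5)*(x + 2)*(x - 5)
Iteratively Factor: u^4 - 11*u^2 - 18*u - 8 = (u - 4)*(u^3 + 4*u^2 + 5*u + 2) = (u - 4)*(u + 1)*(u^2 + 3*u + 2) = (u - 4)*(u + 1)*(u + 2)*(u + 1)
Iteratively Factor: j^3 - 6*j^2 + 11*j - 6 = (j - 1)*(j^2 - 5*j + 6) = (j - 2)*(j - 1)*(j - 3)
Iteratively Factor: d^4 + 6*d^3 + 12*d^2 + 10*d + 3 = (d + 1)*(d^3 + 5*d^2 + 7*d + 3) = (d + 1)^2*(d^2 + 4*d + 3) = (d + 1)^3*(d + 3)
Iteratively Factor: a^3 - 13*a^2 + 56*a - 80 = (a - 4)*(a^2 - 9*a + 20) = (a - 4)^2*(a - 5)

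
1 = 1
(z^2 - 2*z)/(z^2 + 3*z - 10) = z/(z + 5)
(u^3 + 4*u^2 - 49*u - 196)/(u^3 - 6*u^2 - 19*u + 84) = (u + 7)/(u - 3)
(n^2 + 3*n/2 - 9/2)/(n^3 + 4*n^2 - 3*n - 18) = (n - 3/2)/(n^2 + n - 6)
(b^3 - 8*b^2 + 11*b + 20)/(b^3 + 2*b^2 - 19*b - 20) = (b - 5)/(b + 5)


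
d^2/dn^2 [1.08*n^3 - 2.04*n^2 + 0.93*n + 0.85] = 6.48*n - 4.08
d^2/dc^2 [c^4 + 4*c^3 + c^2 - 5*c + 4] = 12*c^2 + 24*c + 2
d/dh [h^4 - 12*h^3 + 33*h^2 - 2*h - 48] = 4*h^3 - 36*h^2 + 66*h - 2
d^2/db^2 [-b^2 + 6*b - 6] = -2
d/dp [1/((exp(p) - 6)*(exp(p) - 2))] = 2*(4 - exp(p))*exp(p)/(exp(4*p) - 16*exp(3*p) + 88*exp(2*p) - 192*exp(p) + 144)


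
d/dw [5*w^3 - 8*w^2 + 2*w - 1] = 15*w^2 - 16*w + 2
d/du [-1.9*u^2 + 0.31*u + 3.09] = 0.31 - 3.8*u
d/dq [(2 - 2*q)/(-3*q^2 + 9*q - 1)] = 2*(-3*q^2 + 6*q - 8)/(9*q^4 - 54*q^3 + 87*q^2 - 18*q + 1)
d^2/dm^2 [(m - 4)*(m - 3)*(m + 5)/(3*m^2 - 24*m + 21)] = 12*(m^3 + 3*m^2 - 45*m + 113)/(m^6 - 24*m^5 + 213*m^4 - 848*m^3 + 1491*m^2 - 1176*m + 343)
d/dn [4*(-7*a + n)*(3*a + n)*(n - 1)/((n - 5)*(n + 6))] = 4*(21*a^2*n^2 - 42*a^2*n + 609*a^2 - 8*a*n^2 + 240*a*n - 120*a + n^4 + 2*n^3 - 91*n^2 + 60*n)/(n^4 + 2*n^3 - 59*n^2 - 60*n + 900)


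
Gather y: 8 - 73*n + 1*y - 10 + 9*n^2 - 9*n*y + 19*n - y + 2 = 9*n^2 - 9*n*y - 54*n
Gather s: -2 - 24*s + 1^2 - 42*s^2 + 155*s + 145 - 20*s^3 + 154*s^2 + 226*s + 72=-20*s^3 + 112*s^2 + 357*s + 216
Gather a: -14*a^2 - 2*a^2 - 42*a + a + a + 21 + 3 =-16*a^2 - 40*a + 24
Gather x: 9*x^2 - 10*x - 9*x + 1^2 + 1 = 9*x^2 - 19*x + 2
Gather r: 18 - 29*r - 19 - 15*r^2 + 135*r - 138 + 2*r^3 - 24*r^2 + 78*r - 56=2*r^3 - 39*r^2 + 184*r - 195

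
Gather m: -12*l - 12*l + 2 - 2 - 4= -24*l - 4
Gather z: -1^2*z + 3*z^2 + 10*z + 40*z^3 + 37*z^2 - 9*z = 40*z^3 + 40*z^2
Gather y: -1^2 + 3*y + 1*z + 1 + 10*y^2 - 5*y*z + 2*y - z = 10*y^2 + y*(5 - 5*z)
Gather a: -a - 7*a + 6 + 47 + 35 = 88 - 8*a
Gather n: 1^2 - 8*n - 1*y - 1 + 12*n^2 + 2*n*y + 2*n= 12*n^2 + n*(2*y - 6) - y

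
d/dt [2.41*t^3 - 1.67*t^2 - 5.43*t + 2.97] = 7.23*t^2 - 3.34*t - 5.43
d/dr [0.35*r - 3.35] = 0.350000000000000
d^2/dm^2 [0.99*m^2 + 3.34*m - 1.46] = 1.98000000000000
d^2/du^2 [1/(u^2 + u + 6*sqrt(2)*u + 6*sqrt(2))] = 2*(-u^2 - 6*sqrt(2)*u - u + (2*u + 1 + 6*sqrt(2))^2 - 6*sqrt(2))/(u^2 + u + 6*sqrt(2)*u + 6*sqrt(2))^3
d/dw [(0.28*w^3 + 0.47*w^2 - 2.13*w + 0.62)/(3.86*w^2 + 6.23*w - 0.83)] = (1.0808*w^4 + 3.4888*w^3 + 10.4527*w^2 - 5.5666*w - 2.0947)/(14.8996*w^4 + 48.0956*w^3 + 32.4053*w^2 - 10.3418*w + 0.6889)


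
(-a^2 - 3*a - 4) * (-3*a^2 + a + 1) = 3*a^4 + 8*a^3 + 8*a^2 - 7*a - 4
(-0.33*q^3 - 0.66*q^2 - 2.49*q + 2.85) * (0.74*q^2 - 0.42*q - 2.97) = -0.2442*q^5 - 0.3498*q^4 - 0.5853*q^3 + 5.115*q^2 + 6.1983*q - 8.4645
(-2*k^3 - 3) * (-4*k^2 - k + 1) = 8*k^5 + 2*k^4 - 2*k^3 + 12*k^2 + 3*k - 3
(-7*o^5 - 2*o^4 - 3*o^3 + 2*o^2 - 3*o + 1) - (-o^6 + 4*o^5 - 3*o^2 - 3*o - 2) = o^6 - 11*o^5 - 2*o^4 - 3*o^3 + 5*o^2 + 3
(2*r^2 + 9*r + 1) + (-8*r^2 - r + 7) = -6*r^2 + 8*r + 8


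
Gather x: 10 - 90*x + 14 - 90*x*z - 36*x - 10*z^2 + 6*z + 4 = x*(-90*z - 126) - 10*z^2 + 6*z + 28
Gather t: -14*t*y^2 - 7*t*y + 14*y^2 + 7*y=t*(-14*y^2 - 7*y) + 14*y^2 + 7*y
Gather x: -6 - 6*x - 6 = -6*x - 12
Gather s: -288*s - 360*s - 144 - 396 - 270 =-648*s - 810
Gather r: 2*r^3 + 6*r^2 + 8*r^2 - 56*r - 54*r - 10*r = 2*r^3 + 14*r^2 - 120*r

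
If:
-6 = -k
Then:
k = 6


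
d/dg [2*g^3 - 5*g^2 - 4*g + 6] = 6*g^2 - 10*g - 4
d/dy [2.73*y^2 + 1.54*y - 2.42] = 5.46*y + 1.54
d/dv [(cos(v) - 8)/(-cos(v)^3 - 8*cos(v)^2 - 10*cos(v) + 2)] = (253*cos(v)/2 + 8*cos(2*v) - cos(3*v)/2 + 86)*sin(v)/(cos(v)^3 + 8*cos(v)^2 + 10*cos(v) - 2)^2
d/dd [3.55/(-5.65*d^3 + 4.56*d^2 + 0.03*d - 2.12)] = (60.1725*d^2 - 32.376*d - 0.1065)/(5.65*d^3 - 4.56*d^2 - 0.03*d + 2.12)^2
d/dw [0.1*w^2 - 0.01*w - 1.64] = 0.2*w - 0.01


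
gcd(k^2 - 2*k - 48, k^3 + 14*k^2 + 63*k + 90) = k + 6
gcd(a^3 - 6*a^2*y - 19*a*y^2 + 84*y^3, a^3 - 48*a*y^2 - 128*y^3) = a + 4*y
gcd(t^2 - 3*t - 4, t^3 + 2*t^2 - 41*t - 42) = t + 1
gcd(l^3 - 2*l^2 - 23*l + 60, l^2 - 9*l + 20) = l - 4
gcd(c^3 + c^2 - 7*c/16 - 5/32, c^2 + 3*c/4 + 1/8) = c + 1/4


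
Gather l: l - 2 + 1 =l - 1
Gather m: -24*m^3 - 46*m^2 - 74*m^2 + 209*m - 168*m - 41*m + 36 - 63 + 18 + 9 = -24*m^3 - 120*m^2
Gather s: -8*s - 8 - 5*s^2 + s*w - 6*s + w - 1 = -5*s^2 + s*(w - 14) + w - 9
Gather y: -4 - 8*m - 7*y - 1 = -8*m - 7*y - 5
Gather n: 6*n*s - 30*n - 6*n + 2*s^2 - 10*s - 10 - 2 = n*(6*s - 36) + 2*s^2 - 10*s - 12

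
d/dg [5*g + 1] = 5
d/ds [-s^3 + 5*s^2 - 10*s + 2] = -3*s^2 + 10*s - 10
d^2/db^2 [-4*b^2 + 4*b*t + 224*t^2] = -8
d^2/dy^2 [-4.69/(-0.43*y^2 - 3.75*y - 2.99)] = (-1.734362*y^2 - 15.12525*y + 4.69*(0.86*y + 3.75)*(1.72*y + 7.5) - 12.059866)/(0.43*y^2 + 3.75*y + 2.99)^3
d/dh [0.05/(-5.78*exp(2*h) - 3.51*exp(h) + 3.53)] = (0.578*exp(h) + 0.1755)*exp(h)/(5.78*exp(2*h) + 3.51*exp(h) - 3.53)^2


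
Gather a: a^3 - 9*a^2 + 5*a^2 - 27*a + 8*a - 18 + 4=a^3 - 4*a^2 - 19*a - 14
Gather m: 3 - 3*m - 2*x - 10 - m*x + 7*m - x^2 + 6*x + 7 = m*(4 - x) - x^2 + 4*x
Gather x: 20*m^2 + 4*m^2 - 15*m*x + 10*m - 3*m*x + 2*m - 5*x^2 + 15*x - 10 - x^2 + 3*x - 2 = 24*m^2 + 12*m - 6*x^2 + x*(18 - 18*m) - 12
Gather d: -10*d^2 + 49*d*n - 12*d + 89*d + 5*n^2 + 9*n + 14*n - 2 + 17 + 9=-10*d^2 + d*(49*n + 77) + 5*n^2 + 23*n + 24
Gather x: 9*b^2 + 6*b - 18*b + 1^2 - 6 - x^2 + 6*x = 9*b^2 - 12*b - x^2 + 6*x - 5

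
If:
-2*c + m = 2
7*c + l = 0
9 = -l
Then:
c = 9/7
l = -9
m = 32/7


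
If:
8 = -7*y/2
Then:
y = -16/7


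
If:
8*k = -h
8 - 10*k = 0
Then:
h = -32/5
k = 4/5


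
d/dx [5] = 0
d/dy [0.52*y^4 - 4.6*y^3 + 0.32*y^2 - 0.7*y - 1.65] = 2.08*y^3 - 13.8*y^2 + 0.64*y - 0.7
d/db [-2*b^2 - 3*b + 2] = -4*b - 3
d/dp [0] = 0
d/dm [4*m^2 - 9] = 8*m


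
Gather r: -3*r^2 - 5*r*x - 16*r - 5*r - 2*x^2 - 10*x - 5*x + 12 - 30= -3*r^2 + r*(-5*x - 21) - 2*x^2 - 15*x - 18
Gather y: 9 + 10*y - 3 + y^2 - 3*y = y^2 + 7*y + 6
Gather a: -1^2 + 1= 0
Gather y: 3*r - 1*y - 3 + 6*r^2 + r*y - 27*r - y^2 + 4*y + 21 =6*r^2 - 24*r - y^2 + y*(r + 3) + 18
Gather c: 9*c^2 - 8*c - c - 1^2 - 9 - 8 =9*c^2 - 9*c - 18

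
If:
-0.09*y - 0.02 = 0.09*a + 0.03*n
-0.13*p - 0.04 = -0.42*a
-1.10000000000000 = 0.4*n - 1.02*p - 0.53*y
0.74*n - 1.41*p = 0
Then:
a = -1.52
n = -9.95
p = -5.22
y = 4.62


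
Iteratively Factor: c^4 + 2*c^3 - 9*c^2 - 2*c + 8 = (c - 1)*(c^3 + 3*c^2 - 6*c - 8) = (c - 1)*(c + 1)*(c^2 + 2*c - 8) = (c - 2)*(c - 1)*(c + 1)*(c + 4)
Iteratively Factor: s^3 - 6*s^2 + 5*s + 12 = (s + 1)*(s^2 - 7*s + 12) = (s - 3)*(s + 1)*(s - 4)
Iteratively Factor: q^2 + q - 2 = (q + 2)*(q - 1)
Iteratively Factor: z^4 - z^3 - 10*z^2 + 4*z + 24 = (z + 2)*(z^3 - 3*z^2 - 4*z + 12) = (z + 2)^2*(z^2 - 5*z + 6) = (z - 3)*(z + 2)^2*(z - 2)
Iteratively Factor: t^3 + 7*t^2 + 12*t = (t + 3)*(t^2 + 4*t) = t*(t + 3)*(t + 4)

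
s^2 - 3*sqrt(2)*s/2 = s*(s - 3*sqrt(2)/2)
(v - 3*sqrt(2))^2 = v^2 - 6*sqrt(2)*v + 18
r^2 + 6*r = r*(r + 6)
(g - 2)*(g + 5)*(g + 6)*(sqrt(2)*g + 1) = sqrt(2)*g^4 + g^3 + 9*sqrt(2)*g^3 + 9*g^2 + 8*sqrt(2)*g^2 - 60*sqrt(2)*g + 8*g - 60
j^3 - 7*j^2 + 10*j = j*(j - 5)*(j - 2)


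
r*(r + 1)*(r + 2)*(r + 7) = r^4 + 10*r^3 + 23*r^2 + 14*r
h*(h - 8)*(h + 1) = h^3 - 7*h^2 - 8*h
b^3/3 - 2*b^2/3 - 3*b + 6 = (b/3 + 1)*(b - 3)*(b - 2)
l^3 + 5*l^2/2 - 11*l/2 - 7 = (l - 2)*(l + 1)*(l + 7/2)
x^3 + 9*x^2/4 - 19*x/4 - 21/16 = (x - 3/2)*(x + 1/4)*(x + 7/2)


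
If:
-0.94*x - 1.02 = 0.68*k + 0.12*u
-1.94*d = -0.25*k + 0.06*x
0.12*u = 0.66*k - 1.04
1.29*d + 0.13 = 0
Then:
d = -0.10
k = -0.58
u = -11.85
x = 0.85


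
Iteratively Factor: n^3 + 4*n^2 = (n)*(n^2 + 4*n) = n*(n + 4)*(n)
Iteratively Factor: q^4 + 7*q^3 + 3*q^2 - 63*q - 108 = (q + 3)*(q^3 + 4*q^2 - 9*q - 36) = (q + 3)^2*(q^2 + q - 12) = (q - 3)*(q + 3)^2*(q + 4)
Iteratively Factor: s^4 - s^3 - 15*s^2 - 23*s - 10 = (s - 5)*(s^3 + 4*s^2 + 5*s + 2) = (s - 5)*(s + 1)*(s^2 + 3*s + 2) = (s - 5)*(s + 1)^2*(s + 2)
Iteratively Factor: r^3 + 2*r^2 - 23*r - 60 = (r + 3)*(r^2 - r - 20) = (r - 5)*(r + 3)*(r + 4)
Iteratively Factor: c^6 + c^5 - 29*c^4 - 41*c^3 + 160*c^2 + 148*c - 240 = (c + 4)*(c^5 - 3*c^4 - 17*c^3 + 27*c^2 + 52*c - 60) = (c - 2)*(c + 4)*(c^4 - c^3 - 19*c^2 - 11*c + 30) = (c - 5)*(c - 2)*(c + 4)*(c^3 + 4*c^2 + c - 6) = (c - 5)*(c - 2)*(c + 3)*(c + 4)*(c^2 + c - 2) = (c - 5)*(c - 2)*(c + 2)*(c + 3)*(c + 4)*(c - 1)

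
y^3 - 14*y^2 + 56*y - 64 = (y - 8)*(y - 4)*(y - 2)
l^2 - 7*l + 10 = (l - 5)*(l - 2)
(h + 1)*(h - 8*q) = h^2 - 8*h*q + h - 8*q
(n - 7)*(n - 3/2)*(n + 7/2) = n^3 - 5*n^2 - 77*n/4 + 147/4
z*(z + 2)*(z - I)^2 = z^4 + 2*z^3 - 2*I*z^3 - z^2 - 4*I*z^2 - 2*z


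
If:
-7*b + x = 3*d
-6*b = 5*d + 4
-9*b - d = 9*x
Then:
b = 7/12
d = -3/2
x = -5/12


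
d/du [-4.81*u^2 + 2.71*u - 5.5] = 2.71 - 9.62*u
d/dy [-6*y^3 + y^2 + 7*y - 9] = -18*y^2 + 2*y + 7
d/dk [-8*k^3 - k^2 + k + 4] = -24*k^2 - 2*k + 1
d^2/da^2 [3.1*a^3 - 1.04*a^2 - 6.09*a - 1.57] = 18.6*a - 2.08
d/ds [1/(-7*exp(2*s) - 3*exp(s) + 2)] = (14*exp(s) + 3)*exp(s)/(7*exp(2*s) + 3*exp(s) - 2)^2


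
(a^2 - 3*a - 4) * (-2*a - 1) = -2*a^3 + 5*a^2 + 11*a + 4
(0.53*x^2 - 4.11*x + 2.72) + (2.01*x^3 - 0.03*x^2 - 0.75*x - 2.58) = 2.01*x^3 + 0.5*x^2 - 4.86*x + 0.14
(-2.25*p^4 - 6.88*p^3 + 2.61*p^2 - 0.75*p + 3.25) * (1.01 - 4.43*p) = 9.9675*p^5 + 28.2059*p^4 - 18.5111*p^3 + 5.9586*p^2 - 15.155*p + 3.2825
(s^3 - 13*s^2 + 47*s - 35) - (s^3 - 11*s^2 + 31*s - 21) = -2*s^2 + 16*s - 14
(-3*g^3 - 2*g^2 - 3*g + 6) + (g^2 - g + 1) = -3*g^3 - g^2 - 4*g + 7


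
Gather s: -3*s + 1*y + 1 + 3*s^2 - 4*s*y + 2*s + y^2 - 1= 3*s^2 + s*(-4*y - 1) + y^2 + y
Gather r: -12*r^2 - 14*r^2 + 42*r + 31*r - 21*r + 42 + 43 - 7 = -26*r^2 + 52*r + 78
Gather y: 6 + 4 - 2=8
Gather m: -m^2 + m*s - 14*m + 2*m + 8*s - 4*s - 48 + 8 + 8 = -m^2 + m*(s - 12) + 4*s - 32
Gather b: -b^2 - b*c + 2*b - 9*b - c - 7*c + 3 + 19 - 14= -b^2 + b*(-c - 7) - 8*c + 8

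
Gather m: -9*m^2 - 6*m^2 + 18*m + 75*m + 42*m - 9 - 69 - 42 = -15*m^2 + 135*m - 120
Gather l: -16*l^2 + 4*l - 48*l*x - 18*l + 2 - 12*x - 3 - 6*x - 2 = -16*l^2 + l*(-48*x - 14) - 18*x - 3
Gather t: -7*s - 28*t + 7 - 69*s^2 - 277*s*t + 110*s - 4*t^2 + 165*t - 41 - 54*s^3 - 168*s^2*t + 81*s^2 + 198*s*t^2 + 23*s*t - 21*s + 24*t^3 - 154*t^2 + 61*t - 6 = -54*s^3 + 12*s^2 + 82*s + 24*t^3 + t^2*(198*s - 158) + t*(-168*s^2 - 254*s + 198) - 40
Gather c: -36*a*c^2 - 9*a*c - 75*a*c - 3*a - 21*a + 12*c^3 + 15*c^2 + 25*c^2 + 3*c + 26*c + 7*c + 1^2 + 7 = -24*a + 12*c^3 + c^2*(40 - 36*a) + c*(36 - 84*a) + 8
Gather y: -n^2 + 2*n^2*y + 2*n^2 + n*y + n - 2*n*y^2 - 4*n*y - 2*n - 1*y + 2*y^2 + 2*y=n^2 - n + y^2*(2 - 2*n) + y*(2*n^2 - 3*n + 1)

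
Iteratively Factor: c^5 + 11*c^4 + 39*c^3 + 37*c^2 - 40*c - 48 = (c + 4)*(c^4 + 7*c^3 + 11*c^2 - 7*c - 12) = (c + 1)*(c + 4)*(c^3 + 6*c^2 + 5*c - 12) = (c + 1)*(c + 4)^2*(c^2 + 2*c - 3) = (c + 1)*(c + 3)*(c + 4)^2*(c - 1)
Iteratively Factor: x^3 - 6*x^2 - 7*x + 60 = (x - 5)*(x^2 - x - 12) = (x - 5)*(x - 4)*(x + 3)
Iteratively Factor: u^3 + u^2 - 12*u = (u + 4)*(u^2 - 3*u) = u*(u + 4)*(u - 3)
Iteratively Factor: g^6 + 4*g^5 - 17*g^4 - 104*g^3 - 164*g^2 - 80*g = (g)*(g^5 + 4*g^4 - 17*g^3 - 104*g^2 - 164*g - 80) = g*(g + 2)*(g^4 + 2*g^3 - 21*g^2 - 62*g - 40) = g*(g + 2)^2*(g^3 - 21*g - 20) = g*(g - 5)*(g + 2)^2*(g^2 + 5*g + 4) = g*(g - 5)*(g + 1)*(g + 2)^2*(g + 4)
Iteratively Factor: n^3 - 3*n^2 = (n)*(n^2 - 3*n) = n*(n - 3)*(n)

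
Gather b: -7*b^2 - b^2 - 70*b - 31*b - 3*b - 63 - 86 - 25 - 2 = -8*b^2 - 104*b - 176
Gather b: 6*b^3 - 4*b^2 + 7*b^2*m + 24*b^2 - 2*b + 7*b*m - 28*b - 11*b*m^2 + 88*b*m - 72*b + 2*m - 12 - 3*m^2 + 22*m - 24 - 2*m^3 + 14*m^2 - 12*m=6*b^3 + b^2*(7*m + 20) + b*(-11*m^2 + 95*m - 102) - 2*m^3 + 11*m^2 + 12*m - 36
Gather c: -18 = -18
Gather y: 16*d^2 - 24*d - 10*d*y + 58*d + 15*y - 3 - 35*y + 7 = 16*d^2 + 34*d + y*(-10*d - 20) + 4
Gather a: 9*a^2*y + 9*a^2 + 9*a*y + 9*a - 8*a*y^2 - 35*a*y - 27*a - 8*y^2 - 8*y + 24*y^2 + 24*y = a^2*(9*y + 9) + a*(-8*y^2 - 26*y - 18) + 16*y^2 + 16*y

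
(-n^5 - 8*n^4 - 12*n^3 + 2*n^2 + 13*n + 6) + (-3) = -n^5 - 8*n^4 - 12*n^3 + 2*n^2 + 13*n + 3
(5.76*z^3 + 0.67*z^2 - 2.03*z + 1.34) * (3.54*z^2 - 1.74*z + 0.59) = 20.3904*z^5 - 7.6506*z^4 - 4.9536*z^3 + 8.6711*z^2 - 3.5293*z + 0.7906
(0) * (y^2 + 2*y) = 0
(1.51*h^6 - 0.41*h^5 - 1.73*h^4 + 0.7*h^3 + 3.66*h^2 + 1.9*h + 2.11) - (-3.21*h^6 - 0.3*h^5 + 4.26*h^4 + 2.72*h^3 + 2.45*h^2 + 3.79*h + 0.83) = 4.72*h^6 - 0.11*h^5 - 5.99*h^4 - 2.02*h^3 + 1.21*h^2 - 1.89*h + 1.28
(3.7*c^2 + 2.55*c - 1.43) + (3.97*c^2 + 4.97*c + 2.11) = 7.67*c^2 + 7.52*c + 0.68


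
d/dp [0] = 0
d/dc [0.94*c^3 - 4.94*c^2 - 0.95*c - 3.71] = 2.82*c^2 - 9.88*c - 0.95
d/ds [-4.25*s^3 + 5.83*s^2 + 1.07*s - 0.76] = -12.75*s^2 + 11.66*s + 1.07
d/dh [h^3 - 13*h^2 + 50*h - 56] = 3*h^2 - 26*h + 50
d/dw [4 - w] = -1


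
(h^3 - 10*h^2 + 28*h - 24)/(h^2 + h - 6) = (h^2 - 8*h + 12)/(h + 3)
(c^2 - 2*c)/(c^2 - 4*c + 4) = c/(c - 2)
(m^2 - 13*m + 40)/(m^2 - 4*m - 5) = (m - 8)/(m + 1)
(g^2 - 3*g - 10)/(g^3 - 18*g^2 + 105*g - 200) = (g + 2)/(g^2 - 13*g + 40)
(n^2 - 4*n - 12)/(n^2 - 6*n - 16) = (n - 6)/(n - 8)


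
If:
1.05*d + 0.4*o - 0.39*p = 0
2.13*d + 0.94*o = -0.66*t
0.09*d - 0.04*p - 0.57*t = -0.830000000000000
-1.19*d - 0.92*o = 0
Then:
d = -1.01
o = 1.30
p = -1.37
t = 1.39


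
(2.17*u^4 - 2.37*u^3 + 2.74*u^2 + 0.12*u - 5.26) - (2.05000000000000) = 2.17*u^4 - 2.37*u^3 + 2.74*u^2 + 0.12*u - 7.31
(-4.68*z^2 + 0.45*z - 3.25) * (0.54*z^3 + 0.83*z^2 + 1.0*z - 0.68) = -2.5272*z^5 - 3.6414*z^4 - 6.0615*z^3 + 0.9349*z^2 - 3.556*z + 2.21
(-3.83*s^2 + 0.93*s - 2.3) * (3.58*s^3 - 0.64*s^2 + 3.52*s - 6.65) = -13.7114*s^5 + 5.7806*s^4 - 22.3108*s^3 + 30.2151*s^2 - 14.2805*s + 15.295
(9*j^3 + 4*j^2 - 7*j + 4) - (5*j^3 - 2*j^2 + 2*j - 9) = 4*j^3 + 6*j^2 - 9*j + 13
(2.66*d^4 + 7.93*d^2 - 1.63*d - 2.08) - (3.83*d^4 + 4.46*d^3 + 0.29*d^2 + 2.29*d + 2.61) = -1.17*d^4 - 4.46*d^3 + 7.64*d^2 - 3.92*d - 4.69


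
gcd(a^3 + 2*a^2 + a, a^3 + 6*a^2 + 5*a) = a^2 + a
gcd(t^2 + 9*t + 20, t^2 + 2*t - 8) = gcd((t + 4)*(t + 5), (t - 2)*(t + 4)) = t + 4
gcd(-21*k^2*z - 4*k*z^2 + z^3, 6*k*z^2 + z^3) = z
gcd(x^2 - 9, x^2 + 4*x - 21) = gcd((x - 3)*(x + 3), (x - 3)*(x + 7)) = x - 3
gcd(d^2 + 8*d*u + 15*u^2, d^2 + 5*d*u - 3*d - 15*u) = d + 5*u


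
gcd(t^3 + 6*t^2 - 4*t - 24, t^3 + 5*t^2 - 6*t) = t + 6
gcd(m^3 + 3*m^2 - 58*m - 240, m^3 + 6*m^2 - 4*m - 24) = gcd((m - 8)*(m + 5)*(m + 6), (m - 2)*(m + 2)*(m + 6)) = m + 6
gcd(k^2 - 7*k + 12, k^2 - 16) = k - 4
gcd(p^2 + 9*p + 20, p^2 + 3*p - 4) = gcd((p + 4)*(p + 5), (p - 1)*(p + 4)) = p + 4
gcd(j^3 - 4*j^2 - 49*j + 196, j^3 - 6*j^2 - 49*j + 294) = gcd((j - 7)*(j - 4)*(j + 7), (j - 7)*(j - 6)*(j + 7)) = j^2 - 49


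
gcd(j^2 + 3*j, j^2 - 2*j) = j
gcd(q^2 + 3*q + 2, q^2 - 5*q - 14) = q + 2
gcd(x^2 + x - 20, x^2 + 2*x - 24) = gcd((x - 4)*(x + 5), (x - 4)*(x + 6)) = x - 4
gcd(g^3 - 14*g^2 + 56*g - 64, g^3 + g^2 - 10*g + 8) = g - 2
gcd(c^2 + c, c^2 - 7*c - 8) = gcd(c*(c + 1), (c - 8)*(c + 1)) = c + 1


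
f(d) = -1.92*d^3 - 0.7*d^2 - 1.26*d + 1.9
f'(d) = -5.76*d^2 - 1.4*d - 1.26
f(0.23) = 1.55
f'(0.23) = -1.89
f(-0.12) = 2.04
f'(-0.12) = -1.17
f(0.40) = 1.16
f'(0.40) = -2.74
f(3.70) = -109.60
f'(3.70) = -85.29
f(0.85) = -0.86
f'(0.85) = -6.61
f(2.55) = -37.70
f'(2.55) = -42.28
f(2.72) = -45.34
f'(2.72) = -47.68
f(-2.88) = 45.59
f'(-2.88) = -45.00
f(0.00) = 1.90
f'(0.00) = -1.26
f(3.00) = -60.02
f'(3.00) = -57.30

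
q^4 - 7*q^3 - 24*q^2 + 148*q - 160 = (q - 8)*(q - 2)^2*(q + 5)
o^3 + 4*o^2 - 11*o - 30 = (o - 3)*(o + 2)*(o + 5)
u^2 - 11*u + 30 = (u - 6)*(u - 5)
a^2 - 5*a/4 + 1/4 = (a - 1)*(a - 1/4)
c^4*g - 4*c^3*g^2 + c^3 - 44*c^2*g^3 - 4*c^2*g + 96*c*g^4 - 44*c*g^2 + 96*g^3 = (c - 8*g)*(c - 2*g)*(c + 6*g)*(c*g + 1)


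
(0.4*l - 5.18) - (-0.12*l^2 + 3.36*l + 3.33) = 0.12*l^2 - 2.96*l - 8.51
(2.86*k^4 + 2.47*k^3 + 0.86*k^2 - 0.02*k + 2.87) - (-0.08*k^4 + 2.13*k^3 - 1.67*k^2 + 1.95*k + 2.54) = 2.94*k^4 + 0.34*k^3 + 2.53*k^2 - 1.97*k + 0.33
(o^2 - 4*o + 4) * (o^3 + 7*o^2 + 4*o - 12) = o^5 + 3*o^4 - 20*o^3 + 64*o - 48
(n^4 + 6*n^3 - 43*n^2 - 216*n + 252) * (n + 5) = n^5 + 11*n^4 - 13*n^3 - 431*n^2 - 828*n + 1260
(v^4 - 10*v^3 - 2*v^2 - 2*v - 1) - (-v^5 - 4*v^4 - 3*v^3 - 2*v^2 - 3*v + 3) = v^5 + 5*v^4 - 7*v^3 + v - 4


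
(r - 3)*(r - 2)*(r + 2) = r^3 - 3*r^2 - 4*r + 12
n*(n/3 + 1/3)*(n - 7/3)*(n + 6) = n^4/3 + 14*n^3/9 - 31*n^2/9 - 14*n/3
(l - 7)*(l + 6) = l^2 - l - 42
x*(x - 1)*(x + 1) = x^3 - x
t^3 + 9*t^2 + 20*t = t*(t + 4)*(t + 5)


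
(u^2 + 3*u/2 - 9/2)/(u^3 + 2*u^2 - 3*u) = (u - 3/2)/(u*(u - 1))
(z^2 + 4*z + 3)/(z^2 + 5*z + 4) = (z + 3)/(z + 4)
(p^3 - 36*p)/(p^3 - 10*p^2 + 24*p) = (p + 6)/(p - 4)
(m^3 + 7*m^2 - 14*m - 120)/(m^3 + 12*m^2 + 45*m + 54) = (m^2 + m - 20)/(m^2 + 6*m + 9)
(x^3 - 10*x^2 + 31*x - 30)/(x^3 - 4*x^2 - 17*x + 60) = (x - 2)/(x + 4)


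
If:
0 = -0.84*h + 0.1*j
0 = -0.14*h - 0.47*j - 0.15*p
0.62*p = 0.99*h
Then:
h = 0.00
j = 0.00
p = 0.00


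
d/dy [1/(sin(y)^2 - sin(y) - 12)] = (1 - 2*sin(y))*cos(y)/(sin(y) + cos(y)^2 + 11)^2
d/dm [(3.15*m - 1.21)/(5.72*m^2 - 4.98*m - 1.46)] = (-18.018*m^2 + 13.8424*m - 10.6248)/(32.7184*m^4 - 56.9712*m^3 + 8.09800000000001*m^2 + 14.5416*m + 2.1316)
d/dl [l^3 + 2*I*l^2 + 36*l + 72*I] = 3*l^2 + 4*I*l + 36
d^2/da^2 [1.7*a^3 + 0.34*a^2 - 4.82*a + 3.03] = 10.2*a + 0.68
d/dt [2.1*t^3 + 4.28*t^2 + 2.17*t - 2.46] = 6.3*t^2 + 8.56*t + 2.17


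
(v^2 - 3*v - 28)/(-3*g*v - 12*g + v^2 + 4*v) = (v - 7)/(-3*g + v)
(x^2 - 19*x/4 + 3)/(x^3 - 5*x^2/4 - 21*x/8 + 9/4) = 2*(x - 4)/(2*x^2 - x - 6)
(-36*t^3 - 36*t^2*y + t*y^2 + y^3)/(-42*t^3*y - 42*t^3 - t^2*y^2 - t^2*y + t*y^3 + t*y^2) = (-6*t^2 - 5*t*y + y^2)/(t*(-7*t*y - 7*t + y^2 + y))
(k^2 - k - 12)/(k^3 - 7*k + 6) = (k - 4)/(k^2 - 3*k + 2)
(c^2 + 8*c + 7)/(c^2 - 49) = (c + 1)/(c - 7)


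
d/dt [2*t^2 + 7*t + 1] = 4*t + 7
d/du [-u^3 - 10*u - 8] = -3*u^2 - 10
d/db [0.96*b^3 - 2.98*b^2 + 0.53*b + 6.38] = 2.88*b^2 - 5.96*b + 0.53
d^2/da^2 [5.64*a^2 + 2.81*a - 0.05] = 11.2800000000000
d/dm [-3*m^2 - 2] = -6*m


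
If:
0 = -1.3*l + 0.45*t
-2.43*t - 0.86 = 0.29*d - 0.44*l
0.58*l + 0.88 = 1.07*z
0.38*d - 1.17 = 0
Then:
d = 3.08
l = -0.27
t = -0.77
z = 0.68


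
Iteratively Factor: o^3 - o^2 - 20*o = (o + 4)*(o^2 - 5*o) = (o - 5)*(o + 4)*(o)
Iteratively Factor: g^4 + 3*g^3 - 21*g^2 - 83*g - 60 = (g + 3)*(g^3 - 21*g - 20) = (g + 1)*(g + 3)*(g^2 - g - 20) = (g + 1)*(g + 3)*(g + 4)*(g - 5)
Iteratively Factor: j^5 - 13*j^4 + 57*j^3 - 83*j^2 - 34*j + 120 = (j - 5)*(j^4 - 8*j^3 + 17*j^2 + 2*j - 24) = (j - 5)*(j - 3)*(j^3 - 5*j^2 + 2*j + 8) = (j - 5)*(j - 3)*(j - 2)*(j^2 - 3*j - 4) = (j - 5)*(j - 3)*(j - 2)*(j + 1)*(j - 4)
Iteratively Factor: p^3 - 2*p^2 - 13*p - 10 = (p - 5)*(p^2 + 3*p + 2) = (p - 5)*(p + 1)*(p + 2)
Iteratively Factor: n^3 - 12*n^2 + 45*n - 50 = (n - 2)*(n^2 - 10*n + 25) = (n - 5)*(n - 2)*(n - 5)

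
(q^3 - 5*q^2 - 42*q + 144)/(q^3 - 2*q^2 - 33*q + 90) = (q - 8)/(q - 5)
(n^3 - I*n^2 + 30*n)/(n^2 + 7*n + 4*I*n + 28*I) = n*(n^2 - I*n + 30)/(n^2 + n*(7 + 4*I) + 28*I)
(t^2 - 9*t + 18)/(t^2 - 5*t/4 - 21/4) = 4*(t - 6)/(4*t + 7)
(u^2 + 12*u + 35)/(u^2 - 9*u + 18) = (u^2 + 12*u + 35)/(u^2 - 9*u + 18)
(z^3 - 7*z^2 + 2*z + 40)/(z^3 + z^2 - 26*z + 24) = (z^2 - 3*z - 10)/(z^2 + 5*z - 6)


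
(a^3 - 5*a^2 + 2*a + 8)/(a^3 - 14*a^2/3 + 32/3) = 3*(a + 1)/(3*a + 4)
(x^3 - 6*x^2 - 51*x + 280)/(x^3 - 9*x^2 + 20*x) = (x^2 - x - 56)/(x*(x - 4))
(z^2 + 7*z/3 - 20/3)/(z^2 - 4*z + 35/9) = 3*(z + 4)/(3*z - 7)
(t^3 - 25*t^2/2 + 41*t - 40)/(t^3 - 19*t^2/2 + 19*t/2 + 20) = (t - 2)/(t + 1)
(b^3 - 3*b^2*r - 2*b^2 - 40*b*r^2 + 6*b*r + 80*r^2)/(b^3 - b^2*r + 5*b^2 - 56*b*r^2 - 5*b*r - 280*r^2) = (b^2 + 5*b*r - 2*b - 10*r)/(b^2 + 7*b*r + 5*b + 35*r)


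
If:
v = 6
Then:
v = 6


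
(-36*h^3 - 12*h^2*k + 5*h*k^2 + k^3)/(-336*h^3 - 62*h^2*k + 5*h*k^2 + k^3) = (6*h^2 + h*k - k^2)/(56*h^2 + h*k - k^2)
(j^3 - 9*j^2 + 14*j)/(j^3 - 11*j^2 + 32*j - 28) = j/(j - 2)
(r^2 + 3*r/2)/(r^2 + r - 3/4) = 2*r/(2*r - 1)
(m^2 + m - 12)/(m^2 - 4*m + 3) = (m + 4)/(m - 1)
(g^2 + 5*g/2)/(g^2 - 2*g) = (g + 5/2)/(g - 2)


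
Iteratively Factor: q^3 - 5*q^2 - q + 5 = (q + 1)*(q^2 - 6*q + 5) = (q - 1)*(q + 1)*(q - 5)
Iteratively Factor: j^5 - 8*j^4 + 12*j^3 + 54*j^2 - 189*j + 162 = (j - 3)*(j^4 - 5*j^3 - 3*j^2 + 45*j - 54) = (j - 3)*(j + 3)*(j^3 - 8*j^2 + 21*j - 18) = (j - 3)^2*(j + 3)*(j^2 - 5*j + 6) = (j - 3)^2*(j - 2)*(j + 3)*(j - 3)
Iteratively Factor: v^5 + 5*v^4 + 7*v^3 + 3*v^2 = (v)*(v^4 + 5*v^3 + 7*v^2 + 3*v) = v*(v + 3)*(v^3 + 2*v^2 + v) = v*(v + 1)*(v + 3)*(v^2 + v) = v^2*(v + 1)*(v + 3)*(v + 1)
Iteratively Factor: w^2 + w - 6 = (w - 2)*(w + 3)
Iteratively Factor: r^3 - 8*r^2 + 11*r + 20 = (r + 1)*(r^2 - 9*r + 20) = (r - 4)*(r + 1)*(r - 5)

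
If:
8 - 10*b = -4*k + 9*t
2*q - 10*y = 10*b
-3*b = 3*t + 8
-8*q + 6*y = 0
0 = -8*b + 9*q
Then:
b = 0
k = -8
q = 0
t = -8/3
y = 0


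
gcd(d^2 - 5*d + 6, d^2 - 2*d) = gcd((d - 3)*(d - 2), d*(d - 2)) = d - 2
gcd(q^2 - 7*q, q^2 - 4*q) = q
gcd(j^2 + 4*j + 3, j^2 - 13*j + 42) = 1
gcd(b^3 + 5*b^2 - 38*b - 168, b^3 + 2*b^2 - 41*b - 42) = b^2 + b - 42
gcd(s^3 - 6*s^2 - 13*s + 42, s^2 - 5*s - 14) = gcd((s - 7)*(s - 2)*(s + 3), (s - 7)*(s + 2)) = s - 7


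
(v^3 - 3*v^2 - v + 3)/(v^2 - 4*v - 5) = (v^2 - 4*v + 3)/(v - 5)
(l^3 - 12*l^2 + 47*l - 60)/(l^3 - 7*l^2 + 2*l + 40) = (l - 3)/(l + 2)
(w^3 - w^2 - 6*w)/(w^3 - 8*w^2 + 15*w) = (w + 2)/(w - 5)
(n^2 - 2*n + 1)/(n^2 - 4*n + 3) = (n - 1)/(n - 3)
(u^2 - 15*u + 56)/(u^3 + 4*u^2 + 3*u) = (u^2 - 15*u + 56)/(u*(u^2 + 4*u + 3))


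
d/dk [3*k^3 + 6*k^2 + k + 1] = 9*k^2 + 12*k + 1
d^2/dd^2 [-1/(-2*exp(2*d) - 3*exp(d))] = (-(2*exp(d) + 3)*(8*exp(d) + 3) + 2*(4*exp(d) + 3)^2)*exp(-d)/(2*exp(d) + 3)^3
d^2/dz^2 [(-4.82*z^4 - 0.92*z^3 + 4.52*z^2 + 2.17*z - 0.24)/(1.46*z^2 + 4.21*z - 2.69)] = (-20.548624*z^6 - 177.759672*z^5 - 399.000564*z^4 + 787.223408*z^3 - 252.580992*z^2 + 2.340372*z + 104.17169)/(3.112136*z^6 + 26.922108*z^5 + 60.429546*z^4 - 24.587663*z^3 - 111.339369*z^2 + 91.391943*z - 19.465109)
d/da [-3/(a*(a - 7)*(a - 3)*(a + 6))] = 6*(2*a^3 - 6*a^2 - 39*a + 63)/(a^2*(a^6 - 8*a^5 - 62*a^4 + 564*a^3 + 513*a^2 - 9828*a + 15876))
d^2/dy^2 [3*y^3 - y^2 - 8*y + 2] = 18*y - 2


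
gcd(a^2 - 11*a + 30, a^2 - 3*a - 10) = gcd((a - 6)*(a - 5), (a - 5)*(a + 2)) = a - 5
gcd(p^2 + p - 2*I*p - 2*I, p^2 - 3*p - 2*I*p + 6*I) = p - 2*I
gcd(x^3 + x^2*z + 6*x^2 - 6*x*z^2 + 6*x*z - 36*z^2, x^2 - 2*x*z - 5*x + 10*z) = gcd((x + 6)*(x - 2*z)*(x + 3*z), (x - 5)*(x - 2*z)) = x - 2*z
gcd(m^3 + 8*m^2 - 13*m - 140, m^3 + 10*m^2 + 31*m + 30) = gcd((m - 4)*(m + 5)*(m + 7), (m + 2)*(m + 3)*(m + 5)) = m + 5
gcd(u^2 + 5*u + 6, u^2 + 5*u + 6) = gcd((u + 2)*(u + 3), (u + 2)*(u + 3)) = u^2 + 5*u + 6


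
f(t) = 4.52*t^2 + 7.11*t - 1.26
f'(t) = 9.04*t + 7.11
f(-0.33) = -3.11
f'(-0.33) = 4.13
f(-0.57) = -3.84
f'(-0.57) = 1.96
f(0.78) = 7.04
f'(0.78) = 14.16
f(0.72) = 6.20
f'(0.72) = 13.62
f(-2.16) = 4.47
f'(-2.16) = -12.42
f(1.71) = 24.12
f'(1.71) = 22.57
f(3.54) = 80.55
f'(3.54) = 39.11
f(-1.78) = 0.41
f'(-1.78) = -8.98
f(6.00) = 204.12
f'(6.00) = 61.35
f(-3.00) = 18.09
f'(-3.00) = -20.01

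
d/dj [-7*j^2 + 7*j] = 7 - 14*j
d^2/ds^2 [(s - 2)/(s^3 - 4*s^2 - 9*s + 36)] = 2*((s - 2)*(-3*s^2 + 8*s + 9)^2 + (-3*s^2 + 8*s - (s - 2)*(3*s - 4) + 9)*(s^3 - 4*s^2 - 9*s + 36))/(s^3 - 4*s^2 - 9*s + 36)^3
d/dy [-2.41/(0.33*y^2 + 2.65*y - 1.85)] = (1.5906*y + 6.3865)/(0.33*y^2 + 2.65*y - 1.85)^2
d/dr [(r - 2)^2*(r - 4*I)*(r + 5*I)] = 4*r^3 + 3*r^2*(-4 + I) + 8*r*(6 - I) - 80 + 4*I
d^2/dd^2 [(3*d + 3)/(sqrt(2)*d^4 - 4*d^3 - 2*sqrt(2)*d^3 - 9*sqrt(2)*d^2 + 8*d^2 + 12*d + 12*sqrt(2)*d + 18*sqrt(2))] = 6*(6*d^4 - 24*d^3 - 16*sqrt(2)*d^3 + 33*d^2 + 54*sqrt(2)*d^2 - 72*d - 18*sqrt(2)*d - 36*sqrt(2) + 162)/(sqrt(2)*d^9 - 9*sqrt(2)*d^8 - 12*d^8 + 33*sqrt(2)*d^7 + 108*d^7 - 212*d^6 - 81*sqrt(2)*d^6 - 684*d^5 + 126*sqrt(2)*d^5 + 162*sqrt(2)*d^4 + 2592*d^4 - 1188*sqrt(2)*d^3 + 864*d^3 - 11664*d^2 + 2916*sqrt(2)*d^2 - 5832*sqrt(2)*d + 11664*d + 5832*sqrt(2))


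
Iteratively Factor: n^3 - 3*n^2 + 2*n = (n - 2)*(n^2 - n) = (n - 2)*(n - 1)*(n)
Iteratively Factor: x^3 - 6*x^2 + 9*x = (x)*(x^2 - 6*x + 9) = x*(x - 3)*(x - 3)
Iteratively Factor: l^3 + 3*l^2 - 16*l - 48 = (l - 4)*(l^2 + 7*l + 12) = (l - 4)*(l + 4)*(l + 3)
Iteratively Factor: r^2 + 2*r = (r + 2)*(r)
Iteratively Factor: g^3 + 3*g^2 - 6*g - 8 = (g + 4)*(g^2 - g - 2) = (g + 1)*(g + 4)*(g - 2)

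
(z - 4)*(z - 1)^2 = z^3 - 6*z^2 + 9*z - 4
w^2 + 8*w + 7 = (w + 1)*(w + 7)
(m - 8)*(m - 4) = m^2 - 12*m + 32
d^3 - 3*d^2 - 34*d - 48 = (d - 8)*(d + 2)*(d + 3)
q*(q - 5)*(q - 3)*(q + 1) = q^4 - 7*q^3 + 7*q^2 + 15*q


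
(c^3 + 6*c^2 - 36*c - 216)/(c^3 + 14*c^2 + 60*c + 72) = (c - 6)/(c + 2)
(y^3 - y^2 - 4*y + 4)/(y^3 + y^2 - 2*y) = (y - 2)/y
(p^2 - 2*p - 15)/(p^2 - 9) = (p - 5)/(p - 3)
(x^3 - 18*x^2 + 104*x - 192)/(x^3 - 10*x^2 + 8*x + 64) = (x - 6)/(x + 2)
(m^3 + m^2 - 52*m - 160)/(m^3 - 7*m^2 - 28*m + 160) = (m + 4)/(m - 4)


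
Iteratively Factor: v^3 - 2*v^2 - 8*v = (v + 2)*(v^2 - 4*v) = v*(v + 2)*(v - 4)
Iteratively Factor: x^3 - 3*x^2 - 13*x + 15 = (x + 3)*(x^2 - 6*x + 5) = (x - 1)*(x + 3)*(x - 5)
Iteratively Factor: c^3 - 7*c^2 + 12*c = (c - 3)*(c^2 - 4*c) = c*(c - 3)*(c - 4)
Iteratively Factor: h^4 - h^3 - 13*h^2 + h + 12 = (h + 1)*(h^3 - 2*h^2 - 11*h + 12) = (h - 4)*(h + 1)*(h^2 + 2*h - 3) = (h - 4)*(h + 1)*(h + 3)*(h - 1)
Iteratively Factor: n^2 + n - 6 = (n - 2)*(n + 3)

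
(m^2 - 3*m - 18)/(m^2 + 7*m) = (m^2 - 3*m - 18)/(m*(m + 7))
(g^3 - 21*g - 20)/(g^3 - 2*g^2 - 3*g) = (g^2 - g - 20)/(g*(g - 3))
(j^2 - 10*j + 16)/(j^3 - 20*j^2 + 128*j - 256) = (j - 2)/(j^2 - 12*j + 32)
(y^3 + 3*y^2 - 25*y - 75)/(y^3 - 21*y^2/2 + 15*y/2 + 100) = 2*(y^2 + 8*y + 15)/(2*y^2 - 11*y - 40)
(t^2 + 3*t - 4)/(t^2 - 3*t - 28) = (t - 1)/(t - 7)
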